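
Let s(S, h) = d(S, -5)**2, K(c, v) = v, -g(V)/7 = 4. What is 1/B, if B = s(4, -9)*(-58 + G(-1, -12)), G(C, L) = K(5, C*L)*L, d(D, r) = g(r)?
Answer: -1/158368 ≈ -6.3144e-6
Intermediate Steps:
g(V) = -28 (g(V) = -7*4 = -28)
d(D, r) = -28
G(C, L) = C*L**2 (G(C, L) = (C*L)*L = C*L**2)
s(S, h) = 784 (s(S, h) = (-28)**2 = 784)
B = -158368 (B = 784*(-58 - 1*(-12)**2) = 784*(-58 - 1*144) = 784*(-58 - 144) = 784*(-202) = -158368)
1/B = 1/(-158368) = -1/158368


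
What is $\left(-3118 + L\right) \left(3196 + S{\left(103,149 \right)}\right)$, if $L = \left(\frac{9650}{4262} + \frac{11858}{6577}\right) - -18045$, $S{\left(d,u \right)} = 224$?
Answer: $\frac{715695433356240}{14015587} \approx 5.1064 \cdot 10^{7}$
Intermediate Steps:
$L = \frac{252968270838}{14015587}$ ($L = \left(9650 \cdot \frac{1}{4262} + 11858 \cdot \frac{1}{6577}\right) + 18045 = \left(\frac{4825}{2131} + \frac{11858}{6577}\right) + 18045 = \frac{57003423}{14015587} + 18045 = \frac{252968270838}{14015587} \approx 18049.0$)
$\left(-3118 + L\right) \left(3196 + S{\left(103,149 \right)}\right) = \left(-3118 + \frac{252968270838}{14015587}\right) \left(3196 + 224\right) = \frac{209267670572}{14015587} \cdot 3420 = \frac{715695433356240}{14015587}$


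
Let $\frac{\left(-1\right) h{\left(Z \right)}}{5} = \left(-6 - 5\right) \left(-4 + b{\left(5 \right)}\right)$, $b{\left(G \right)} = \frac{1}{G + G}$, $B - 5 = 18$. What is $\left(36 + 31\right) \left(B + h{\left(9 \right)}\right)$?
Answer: $- \frac{25661}{2} \approx -12831.0$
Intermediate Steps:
$B = 23$ ($B = 5 + 18 = 23$)
$b{\left(G \right)} = \frac{1}{2 G}$
$h{\left(Z \right)} = - \frac{429}{2}$ ($h{\left(Z \right)} = - 5 \left(-6 - 5\right) \left(-4 + \frac{1}{2 \cdot 5}\right) = - 5 \left(- 11 \left(-4 + \frac{1}{2} \cdot \frac{1}{5}\right)\right) = - 5 \left(- 11 \left(-4 + \frac{1}{10}\right)\right) = - 5 \left(\left(-11\right) \left(- \frac{39}{10}\right)\right) = \left(-5\right) \frac{429}{10} = - \frac{429}{2}$)
$\left(36 + 31\right) \left(B + h{\left(9 \right)}\right) = \left(36 + 31\right) \left(23 - \frac{429}{2}\right) = 67 \left(- \frac{383}{2}\right) = - \frac{25661}{2}$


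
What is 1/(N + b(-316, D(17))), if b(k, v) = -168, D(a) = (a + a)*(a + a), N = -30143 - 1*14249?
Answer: -1/44560 ≈ -2.2442e-5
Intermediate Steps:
N = -44392 (N = -30143 - 14249 = -44392)
D(a) = 4*a² (D(a) = (2*a)*(2*a) = 4*a²)
1/(N + b(-316, D(17))) = 1/(-44392 - 168) = 1/(-44560) = -1/44560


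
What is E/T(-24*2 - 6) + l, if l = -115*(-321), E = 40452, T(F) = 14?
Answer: 278631/7 ≈ 39804.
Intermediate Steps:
l = 36915
E/T(-24*2 - 6) + l = 40452/14 + 36915 = 40452*(1/14) + 36915 = 20226/7 + 36915 = 278631/7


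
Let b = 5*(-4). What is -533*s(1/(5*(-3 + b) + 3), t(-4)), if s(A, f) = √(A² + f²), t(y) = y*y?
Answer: -533*√3211265/112 ≈ -8528.0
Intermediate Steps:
t(y) = y²
b = -20
-533*s(1/(5*(-3 + b) + 3), t(-4)) = -533*√((1/(5*(-3 - 20) + 3))² + ((-4)²)²) = -533*√((1/(5*(-23) + 3))² + 16²) = -533*√((1/(-115 + 3))² + 256) = -533*√((1/(-112))² + 256) = -533*√((-1/112)² + 256) = -533*√(1/12544 + 256) = -533*√3211265/112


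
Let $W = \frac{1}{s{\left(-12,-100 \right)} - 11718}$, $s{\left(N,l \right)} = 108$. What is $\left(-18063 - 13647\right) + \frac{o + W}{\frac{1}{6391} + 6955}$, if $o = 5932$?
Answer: $- \frac{16363746460571671}{516057603660} \approx -31709.0$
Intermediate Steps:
$W = - \frac{1}{11610}$ ($W = \frac{1}{108 - 11718} = \frac{1}{-11610} = - \frac{1}{11610} \approx -8.6133 \cdot 10^{-5}$)
$\left(-18063 - 13647\right) + \frac{o + W}{\frac{1}{6391} + 6955} = \left(-18063 - 13647\right) + \frac{5932 - \frac{1}{11610}}{\frac{1}{6391} + 6955} = \left(-18063 - 13647\right) + \frac{68870519}{11610 \left(\frac{1}{6391} + 6955\right)} = -31710 + \frac{68870519}{11610 \cdot \frac{44449406}{6391}} = -31710 + \frac{68870519}{11610} \cdot \frac{6391}{44449406} = -31710 + \frac{440151486929}{516057603660} = - \frac{16363746460571671}{516057603660}$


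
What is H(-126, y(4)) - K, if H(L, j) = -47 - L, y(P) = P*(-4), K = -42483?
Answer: 42562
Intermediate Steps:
y(P) = -4*P
H(-126, y(4)) - K = (-47 - 1*(-126)) - 1*(-42483) = (-47 + 126) + 42483 = 79 + 42483 = 42562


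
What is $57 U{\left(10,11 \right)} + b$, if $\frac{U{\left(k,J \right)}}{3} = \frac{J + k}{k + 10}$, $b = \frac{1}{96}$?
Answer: $\frac{86189}{480} \approx 179.56$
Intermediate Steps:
$b = \frac{1}{96} \approx 0.010417$
$U{\left(k,J \right)} = \frac{3 \left(J + k\right)}{10 + k}$ ($U{\left(k,J \right)} = 3 \frac{J + k}{k + 10} = 3 \frac{J + k}{10 + k} = \frac{3 \left(J + k\right)}{10 + k}$)
$57 U{\left(10,11 \right)} + b = 57 \frac{3 \left(11 + 10\right)}{10 + 10} + \frac{1}{96} = 57 \cdot 3 \cdot \frac{1}{20} \cdot 21 + \frac{1}{96} = 57 \cdot \frac{63}{20} + \frac{1}{96} = \frac{3591}{20} + \frac{1}{96} = \frac{86189}{480}$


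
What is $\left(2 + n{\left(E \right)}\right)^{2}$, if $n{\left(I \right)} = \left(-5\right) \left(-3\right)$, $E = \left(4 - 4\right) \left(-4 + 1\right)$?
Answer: $289$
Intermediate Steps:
$E = 0$ ($E = 0 \left(-3\right) = 0$)
$n{\left(I \right)} = 15$
$\left(2 + n{\left(E \right)}\right)^{2} = \left(2 + 15\right)^{2} = 17^{2} = 289$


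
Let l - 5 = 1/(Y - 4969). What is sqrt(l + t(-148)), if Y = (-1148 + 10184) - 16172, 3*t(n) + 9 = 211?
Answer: sqrt(1177673930)/4035 ≈ 8.5049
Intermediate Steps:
t(n) = 202/3 (t(n) = -3 + (1/3)*211 = -3 + 211/3 = 202/3)
Y = -7136 (Y = 9036 - 16172 = -7136)
l = 60524/12105 (l = 5 + 1/(-7136 - 4969) = 5 + 1/(-12105) = 5 - 1/12105 = 60524/12105 ≈ 4.9999)
sqrt(l + t(-148)) = sqrt(60524/12105 + 202/3) = sqrt(875594/12105) = sqrt(1177673930)/4035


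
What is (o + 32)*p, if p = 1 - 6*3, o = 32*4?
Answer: -2720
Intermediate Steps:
o = 128
p = -17 (p = 1 - 18 = -17)
(o + 32)*p = (128 + 32)*(-17) = 160*(-17) = -2720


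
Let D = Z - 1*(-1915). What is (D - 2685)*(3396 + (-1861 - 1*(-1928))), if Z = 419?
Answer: -1215513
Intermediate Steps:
D = 2334 (D = 419 - 1*(-1915) = 419 + 1915 = 2334)
(D - 2685)*(3396 + (-1861 - 1*(-1928))) = (2334 - 2685)*(3396 + (-1861 - 1*(-1928))) = -351*(3396 + (-1861 + 1928)) = -351*(3396 + 67) = -351*3463 = -1215513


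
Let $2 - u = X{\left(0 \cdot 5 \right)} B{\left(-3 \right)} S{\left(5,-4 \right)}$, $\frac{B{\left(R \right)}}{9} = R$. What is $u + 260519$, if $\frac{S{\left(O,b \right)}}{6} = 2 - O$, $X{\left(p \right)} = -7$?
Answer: $263923$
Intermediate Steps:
$S{\left(O,b \right)} = 12 - 6 O$ ($S{\left(O,b \right)} = 6 \left(2 - O\right) = 12 - 6 O$)
$B{\left(R \right)} = 9 R$
$u = 3404$ ($u = 2 - - 7 \cdot 9 \left(-3\right) \left(12 - 30\right) = 2 - \left(-7\right) \left(-27\right) \left(12 - 30\right) = 2 - 189 \left(-18\right) = 2 - -3402 = 2 + 3402 = 3404$)
$u + 260519 = 3404 + 260519 = 263923$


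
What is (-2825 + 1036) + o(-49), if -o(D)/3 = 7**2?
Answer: -1936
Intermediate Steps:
o(D) = -147 (o(D) = -3*7**2 = -3*49 = -147)
(-2825 + 1036) + o(-49) = (-2825 + 1036) - 147 = -1789 - 147 = -1936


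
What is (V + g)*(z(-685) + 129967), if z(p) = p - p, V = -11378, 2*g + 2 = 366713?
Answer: 44702799485/2 ≈ 2.2351e+10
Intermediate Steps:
g = 366711/2 (g = -1 + (1/2)*366713 = -1 + 366713/2 = 366711/2 ≈ 1.8336e+5)
z(p) = 0
(V + g)*(z(-685) + 129967) = (-11378 + 366711/2)*(0 + 129967) = (343955/2)*129967 = 44702799485/2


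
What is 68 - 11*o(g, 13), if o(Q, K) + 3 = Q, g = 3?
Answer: 68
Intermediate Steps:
o(Q, K) = -3 + Q
68 - 11*o(g, 13) = 68 - 11*(-3 + 3) = 68 - 11*0 = 68 + 0 = 68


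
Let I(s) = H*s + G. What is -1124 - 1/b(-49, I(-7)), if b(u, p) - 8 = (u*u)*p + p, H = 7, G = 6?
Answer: -116084471/103278 ≈ -1124.0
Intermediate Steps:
I(s) = 6 + 7*s (I(s) = 7*s + 6 = 6 + 7*s)
b(u, p) = 8 + p + p*u**2 (b(u, p) = 8 + ((u*u)*p + p) = 8 + (u**2*p + p) = 8 + (p*u**2 + p) = 8 + (p + p*u**2) = 8 + p + p*u**2)
-1124 - 1/b(-49, I(-7)) = -1124 - 1/(8 + (6 + 7*(-7)) + (6 + 7*(-7))*(-49)**2) = -1124 - 1/(8 + (6 - 49) + (6 - 49)*2401) = -1124 - 1/(8 - 43 - 43*2401) = -1124 - 1/(8 - 43 - 103243) = -1124 - 1/(-103278) = -1124 - 1*(-1/103278) = -1124 + 1/103278 = -116084471/103278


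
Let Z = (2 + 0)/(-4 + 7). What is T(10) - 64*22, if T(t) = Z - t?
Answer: -4252/3 ≈ -1417.3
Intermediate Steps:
Z = ⅔ (Z = 2/3 = 2*(⅓) = ⅔ ≈ 0.66667)
T(t) = ⅔ - t
T(10) - 64*22 = (⅔ - 1*10) - 64*22 = (⅔ - 10) - 1408 = -28/3 - 1408 = -4252/3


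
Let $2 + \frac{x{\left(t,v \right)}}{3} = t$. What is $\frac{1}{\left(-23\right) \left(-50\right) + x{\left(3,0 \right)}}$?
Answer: $\frac{1}{1153} \approx 0.0008673$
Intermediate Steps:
$x{\left(t,v \right)} = -6 + 3 t$
$\frac{1}{\left(-23\right) \left(-50\right) + x{\left(3,0 \right)}} = \frac{1}{\left(-23\right) \left(-50\right) + \left(-6 + 3 \cdot 3\right)} = \frac{1}{1150 + \left(-6 + 9\right)} = \frac{1}{1150 + 3} = \frac{1}{1153}$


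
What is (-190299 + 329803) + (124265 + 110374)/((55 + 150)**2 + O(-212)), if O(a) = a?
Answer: 5833315391/41813 ≈ 1.3951e+5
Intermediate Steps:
(-190299 + 329803) + (124265 + 110374)/((55 + 150)**2 + O(-212)) = (-190299 + 329803) + (124265 + 110374)/((55 + 150)**2 - 212) = 139504 + 234639/(205**2 - 212) = 139504 + 234639/(42025 - 212) = 139504 + 234639/41813 = 5833315391/41813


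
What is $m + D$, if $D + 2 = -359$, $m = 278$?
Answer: $-83$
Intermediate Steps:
$D = -361$ ($D = -2 - 359 = -361$)
$m + D = 278 - 361 = -83$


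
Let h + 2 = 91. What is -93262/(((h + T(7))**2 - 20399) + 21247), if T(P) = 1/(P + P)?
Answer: -18279352/1721217 ≈ -10.620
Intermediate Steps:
h = 89 (h = -2 + 91 = 89)
T(P) = 1/(2*P)
-93262/(((h + T(7))**2 - 20399) + 21247) = -93262/(((89 + (1/2)/7)**2 - 20399) + 21247) = -93262/(((89 + (1/2)*(1/7))**2 - 20399) + 21247) = -93262/(((89 + 1/14)**2 - 20399) + 21247) = -93262/(((1247/14)**2 - 20399) + 21247) = -93262/((1555009/196 - 20399) + 21247) = -93262/(-2443195/196 + 21247) = -93262/1721217/196 = -93262*196/1721217 = -18279352/1721217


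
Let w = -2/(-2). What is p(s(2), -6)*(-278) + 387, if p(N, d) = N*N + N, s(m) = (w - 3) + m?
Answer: 387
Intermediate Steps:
w = 1 (w = -2*(-1/2) = 1)
s(m) = -2 + m (s(m) = (1 - 3) + m = -2 + m)
p(N, d) = N + N**2 (p(N, d) = N**2 + N = N + N**2)
p(s(2), -6)*(-278) + 387 = ((-2 + 2)*(1 + (-2 + 2)))*(-278) + 387 = (0*(1 + 0))*(-278) + 387 = (0*1)*(-278) + 387 = 0*(-278) + 387 = 0 + 387 = 387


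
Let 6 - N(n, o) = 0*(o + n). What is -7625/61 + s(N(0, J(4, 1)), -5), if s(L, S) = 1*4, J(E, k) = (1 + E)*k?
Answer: -121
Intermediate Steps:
J(E, k) = k*(1 + E)
N(n, o) = 6 (N(n, o) = 6 - 0*(o + n) = 6 - 0*(n + o) = 6 - 1*0 = 6 + 0 = 6)
s(L, S) = 4
-7625/61 + s(N(0, J(4, 1)), -5) = -7625/61 + 4 = -125*1 + 4 = -125 + 4 = -121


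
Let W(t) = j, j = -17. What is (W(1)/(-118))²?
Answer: 289/13924 ≈ 0.020756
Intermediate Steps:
W(t) = -17
(W(1)/(-118))² = (-17/(-118))² = (-17*(-1/118))² = (17/118)² = 289/13924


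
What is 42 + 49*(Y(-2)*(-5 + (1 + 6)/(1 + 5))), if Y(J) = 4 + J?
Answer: -1001/3 ≈ -333.67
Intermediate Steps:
42 + 49*(Y(-2)*(-5 + (1 + 6)/(1 + 5))) = 42 + 49*((4 - 2)*(-5 + (1 + 6)/(1 + 5))) = 42 + 49*(2*(-5 + 7/6)) = 42 + 49*(2*(-23/6)) = 42 + 49*(-23/3) = 42 - 1127/3 = -1001/3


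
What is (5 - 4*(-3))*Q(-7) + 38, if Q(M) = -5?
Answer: -47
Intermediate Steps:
(5 - 4*(-3))*Q(-7) + 38 = (5 - 4*(-3))*(-5) + 38 = (5 + 12)*(-5) + 38 = 17*(-5) + 38 = -85 + 38 = -47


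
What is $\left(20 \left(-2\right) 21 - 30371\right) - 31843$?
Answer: $-63054$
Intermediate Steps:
$\left(20 \left(-2\right) 21 - 30371\right) - 31843 = \left(\left(-40\right) 21 - 30371\right) - 31843 = \left(-840 - 30371\right) - 31843 = -31211 - 31843 = -63054$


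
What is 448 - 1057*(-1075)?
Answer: 1136723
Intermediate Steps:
448 - 1057*(-1075) = 448 + 1136275 = 1136723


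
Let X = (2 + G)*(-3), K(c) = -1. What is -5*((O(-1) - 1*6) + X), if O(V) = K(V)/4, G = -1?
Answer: 185/4 ≈ 46.250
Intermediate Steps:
X = -3 (X = (2 - 1)*(-3) = 1*(-3) = -3)
O(V) = -¼ (O(V) = -1/4 = -1*¼ = -¼)
-5*((O(-1) - 1*6) + X) = -5*((-¼ - 1*6) - 3) = -5*((-¼ - 6) - 3) = -5*(-25/4 - 3) = -5*(-37/4) = 185/4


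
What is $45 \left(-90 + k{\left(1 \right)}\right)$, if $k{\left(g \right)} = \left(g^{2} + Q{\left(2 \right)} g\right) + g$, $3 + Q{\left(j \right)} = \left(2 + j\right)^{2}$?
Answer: $-3375$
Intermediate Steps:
$Q{\left(j \right)} = -3 + \left(2 + j\right)^{2}$
$k{\left(g \right)} = g^{2} + 14 g$ ($k{\left(g \right)} = \left(g^{2} + \left(-3 + \left(2 + 2\right)^{2}\right) g\right) + g = \left(g^{2} + \left(-3 + 4^{2}\right) g\right) + g = \left(g^{2} + \left(-3 + 16\right) g\right) + g = \left(g^{2} + 13 g\right) + g = g^{2} + 14 g$)
$45 \left(-90 + k{\left(1 \right)}\right) = 45 \left(-90 + 1 \left(14 + 1\right)\right) = 45 \left(-90 + 1 \cdot 15\right) = 45 \left(-90 + 15\right) = 45 \left(-75\right) = -3375$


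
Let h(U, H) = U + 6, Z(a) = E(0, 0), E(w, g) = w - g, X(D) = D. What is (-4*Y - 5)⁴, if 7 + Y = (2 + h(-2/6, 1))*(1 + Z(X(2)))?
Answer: 279841/81 ≈ 3454.8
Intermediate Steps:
Z(a) = 0 (Z(a) = 0 - 1*0 = 0 + 0 = 0)
h(U, H) = 6 + U
Y = ⅔ (Y = -7 + (2 + (6 - 2/6))*(1 + 0) = -7 + (2 + (6 - 2*⅙))*1 = -7 + (2 + (6 - ⅓))*1 = -7 + (2 + 17/3)*1 = -7 + (23/3)*1 = -7 + 23/3 = ⅔ ≈ 0.66667)
(-4*Y - 5)⁴ = (-4*⅔ - 5)⁴ = (-8/3 - 5)⁴ = (-23/3)⁴ = 279841/81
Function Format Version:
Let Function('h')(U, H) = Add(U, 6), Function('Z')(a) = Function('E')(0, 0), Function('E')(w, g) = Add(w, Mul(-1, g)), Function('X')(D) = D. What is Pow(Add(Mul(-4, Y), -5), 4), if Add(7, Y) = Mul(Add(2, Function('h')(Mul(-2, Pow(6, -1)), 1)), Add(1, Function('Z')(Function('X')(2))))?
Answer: Rational(279841, 81) ≈ 3454.8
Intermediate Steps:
Function('Z')(a) = 0 (Function('Z')(a) = Add(0, Mul(-1, 0)) = Add(0, 0) = 0)
Function('h')(U, H) = Add(6, U)
Y = Rational(2, 3) (Y = Add(-7, Mul(Add(2, Add(6, Mul(-2, Pow(6, -1)))), Add(1, 0))) = Add(-7, Mul(Add(2, Add(6, Mul(-2, Rational(1, 6)))), 1)) = Add(-7, Mul(Add(2, Add(6, Rational(-1, 3))), 1)) = Add(-7, Mul(Add(2, Rational(17, 3)), 1)) = Add(-7, Mul(Rational(23, 3), 1)) = Add(-7, Rational(23, 3)) = Rational(2, 3) ≈ 0.66667)
Pow(Add(Mul(-4, Y), -5), 4) = Pow(Add(Mul(-4, Rational(2, 3)), -5), 4) = Pow(Add(Rational(-8, 3), -5), 4) = Pow(Rational(-23, 3), 4) = Rational(279841, 81)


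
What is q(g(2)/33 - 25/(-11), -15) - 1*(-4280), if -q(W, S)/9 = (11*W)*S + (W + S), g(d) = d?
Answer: 7859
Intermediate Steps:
q(W, S) = -9*S - 9*W - 99*S*W (q(W, S) = -9*((11*W)*S + (W + S)) = -9*(11*S*W + (S + W)) = -9*(S + W + 11*S*W) = -9*S - 9*W - 99*S*W)
q(g(2)/33 - 25/(-11), -15) - 1*(-4280) = (-9*(-15) - 9*(2/33 - 25/(-11)) - 99*(-15)*(2/33 - 25/(-11))) - 1*(-4280) = (135 - 9*(2*(1/33) - 25*(-1/11)) - 99*(-15)*(2*(1/33) - 25*(-1/11))) + 4280 = (135 - 9*(2/33 + 25/11) - 99*(-15)*(2/33 + 25/11)) + 4280 = (135 - 9*7/3 - 99*(-15)*7/3) + 4280 = (135 - 21 + 3465) + 4280 = 3579 + 4280 = 7859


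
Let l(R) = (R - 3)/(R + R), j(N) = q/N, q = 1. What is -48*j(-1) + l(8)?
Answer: 773/16 ≈ 48.313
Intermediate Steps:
j(N) = 1/N
l(R) = (-3 + R)/(2*R) (l(R) = (-3 + R)/((2*R)) = (-3 + R)*(1/(2*R)) = (-3 + R)/(2*R))
-48*j(-1) + l(8) = -48/(-1) + (½)*(-3 + 8)/8 = -48*(-1) + (½)*(⅛)*5 = 48 + 5/16 = 773/16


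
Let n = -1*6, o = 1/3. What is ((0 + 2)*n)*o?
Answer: -4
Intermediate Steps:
o = 1/3 ≈ 0.33333
n = -6
((0 + 2)*n)*o = ((0 + 2)*(-6))*(1/3) = (2*(-6))*(1/3) = -12*1/3 = -4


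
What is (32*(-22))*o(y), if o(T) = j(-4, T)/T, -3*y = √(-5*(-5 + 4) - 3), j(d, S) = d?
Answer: -4224*√2 ≈ -5973.6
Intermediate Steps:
y = -√2/3 (y = -√(-5*(-5 + 4) - 3)/3 = -√(-5*(-1) - 3)/3 = -√(5 - 3)/3 = -√2/3 ≈ -0.47140)
o(T) = -4/T
(32*(-22))*o(y) = (32*(-22))*(-4*(-3*√2/2)) = -(-2816)*(-3*√2/2) = -4224*√2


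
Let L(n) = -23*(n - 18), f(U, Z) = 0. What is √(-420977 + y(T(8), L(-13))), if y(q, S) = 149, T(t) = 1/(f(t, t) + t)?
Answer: 2*I*√105207 ≈ 648.71*I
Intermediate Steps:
L(n) = 414 - 23*n (L(n) = -23*(-18 + n) = 414 - 23*n)
T(t) = 1/t (T(t) = 1/(0 + t) = 1/t)
√(-420977 + y(T(8), L(-13))) = √(-420977 + 149) = √(-420828) = 2*I*√105207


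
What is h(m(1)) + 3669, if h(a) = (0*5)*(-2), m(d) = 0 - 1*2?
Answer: 3669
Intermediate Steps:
m(d) = -2 (m(d) = 0 - 2 = -2)
h(a) = 0 (h(a) = 0*(-2) = 0)
h(m(1)) + 3669 = 0 + 3669 = 3669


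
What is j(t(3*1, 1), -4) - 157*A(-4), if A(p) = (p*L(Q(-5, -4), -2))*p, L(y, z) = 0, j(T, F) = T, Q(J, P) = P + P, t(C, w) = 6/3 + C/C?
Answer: 3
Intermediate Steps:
t(C, w) = 3 (t(C, w) = 6*(⅓) + 1 = 2 + 1 = 3)
Q(J, P) = 2*P
A(p) = 0 (A(p) = (p*0)*p = 0*p = 0)
j(t(3*1, 1), -4) - 157*A(-4) = 3 - 157*0 = 3 + 0 = 3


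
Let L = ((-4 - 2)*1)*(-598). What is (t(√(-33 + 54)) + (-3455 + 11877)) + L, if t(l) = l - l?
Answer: 12010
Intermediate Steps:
t(l) = 0
L = 3588 (L = -6*1*(-598) = -6*(-598) = 3588)
(t(√(-33 + 54)) + (-3455 + 11877)) + L = (0 + (-3455 + 11877)) + 3588 = (0 + 8422) + 3588 = 8422 + 3588 = 12010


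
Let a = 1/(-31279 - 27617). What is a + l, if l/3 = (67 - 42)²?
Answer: 110429999/58896 ≈ 1875.0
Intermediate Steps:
a = -1/58896 (a = 1/(-58896) = -1/58896 ≈ -1.6979e-5)
l = 1875 (l = 3*(67 - 42)² = 3*25² = 3*625 = 1875)
a + l = -1/58896 + 1875 = 110429999/58896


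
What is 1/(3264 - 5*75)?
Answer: 1/2889 ≈ 0.00034614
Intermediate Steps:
1/(3264 - 5*75) = 1/(3264 - 375) = 1/2889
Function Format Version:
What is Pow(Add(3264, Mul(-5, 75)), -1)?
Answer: Rational(1, 2889) ≈ 0.00034614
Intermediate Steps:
Pow(Add(3264, Mul(-5, 75)), -1) = Pow(Add(3264, -375), -1) = Pow(2889, -1) = Rational(1, 2889)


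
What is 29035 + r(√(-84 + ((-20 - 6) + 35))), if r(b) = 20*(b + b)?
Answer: 29035 + 200*I*√3 ≈ 29035.0 + 346.41*I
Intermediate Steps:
r(b) = 40*b (r(b) = 20*(2*b) = 40*b)
29035 + r(√(-84 + ((-20 - 6) + 35))) = 29035 + 40*√(-84 + ((-20 - 6) + 35)) = 29035 + 40*√(-84 + (-26 + 35)) = 29035 + 40*√(-84 + 9) = 29035 + 40*√(-75) = 29035 + 40*(5*I*√3) = 29035 + 200*I*√3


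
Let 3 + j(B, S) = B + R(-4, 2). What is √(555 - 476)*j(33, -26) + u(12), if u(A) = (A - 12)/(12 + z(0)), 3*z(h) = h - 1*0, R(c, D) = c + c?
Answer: 22*√79 ≈ 195.54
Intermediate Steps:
R(c, D) = 2*c
z(h) = h/3 (z(h) = (h - 1*0)/3 = (h + 0)/3 = h/3)
j(B, S) = -11 + B (j(B, S) = -3 + (B + 2*(-4)) = -3 + (B - 8) = -3 + (-8 + B) = -11 + B)
u(A) = -1 + A/12 (u(A) = (A - 12)/(12 + (⅓)*0) = (-12 + A)/(12 + 0) = (-12 + A)/12 = (-12 + A)*(1/12) = -1 + A/12)
√(555 - 476)*j(33, -26) + u(12) = √(555 - 476)*(-11 + 33) + (-1 + (1/12)*12) = √79*22 + (-1 + 1) = 22*√79 + 0 = 22*√79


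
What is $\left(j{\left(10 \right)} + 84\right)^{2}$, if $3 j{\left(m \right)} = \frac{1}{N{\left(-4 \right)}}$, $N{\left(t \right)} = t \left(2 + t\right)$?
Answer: $\frac{4068289}{576} \approx 7063.0$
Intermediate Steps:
$j{\left(m \right)} = \frac{1}{24}$ ($j{\left(m \right)} = \frac{1}{3 \left(- 4 \left(2 - 4\right)\right)} = \frac{1}{3 \left(\left(-4\right) \left(-2\right)\right)} = \frac{1}{3 \cdot 8} = \frac{1}{3} \cdot \frac{1}{8} = \frac{1}{24}$)
$\left(j{\left(10 \right)} + 84\right)^{2} = \left(\frac{1}{24} + 84\right)^{2} = \left(\frac{2017}{24}\right)^{2} = \frac{4068289}{576}$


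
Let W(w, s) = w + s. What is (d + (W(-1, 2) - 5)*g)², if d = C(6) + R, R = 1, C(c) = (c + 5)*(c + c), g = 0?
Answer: 17689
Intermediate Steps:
W(w, s) = s + w
C(c) = 2*c*(5 + c) (C(c) = (5 + c)*(2*c) = 2*c*(5 + c))
d = 133 (d = 2*6*(5 + 6) + 1 = 2*6*11 + 1 = 132 + 1 = 133)
(d + (W(-1, 2) - 5)*g)² = (133 + ((2 - 1) - 5)*0)² = (133 + (1 - 5)*0)² = (133 - 4*0)² = (133 + 0)² = 133² = 17689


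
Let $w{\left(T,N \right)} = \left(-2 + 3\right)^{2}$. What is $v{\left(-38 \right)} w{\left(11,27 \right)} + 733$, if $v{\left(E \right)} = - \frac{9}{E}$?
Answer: $\frac{27863}{38} \approx 733.24$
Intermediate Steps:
$w{\left(T,N \right)} = 1$ ($w{\left(T,N \right)} = 1^{2} = 1$)
$v{\left(-38 \right)} w{\left(11,27 \right)} + 733 = - \frac{9}{-38} \cdot 1 + 733 = \left(-9\right) \left(- \frac{1}{38}\right) 1 + 733 = \frac{9}{38} \cdot 1 + 733 = \frac{9}{38} + 733 = \frac{27863}{38}$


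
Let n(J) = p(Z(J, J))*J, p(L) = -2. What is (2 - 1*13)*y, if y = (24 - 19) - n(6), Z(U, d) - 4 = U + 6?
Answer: -187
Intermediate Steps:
Z(U, d) = 10 + U (Z(U, d) = 4 + (U + 6) = 4 + (6 + U) = 10 + U)
n(J) = -2*J
y = 17 (y = (24 - 19) - (-2)*6 = 5 - 1*(-12) = 5 + 12 = 17)
(2 - 1*13)*y = (2 - 1*13)*17 = (2 - 13)*17 = -11*17 = -187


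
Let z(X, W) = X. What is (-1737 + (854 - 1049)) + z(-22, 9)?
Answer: -1954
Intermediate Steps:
(-1737 + (854 - 1049)) + z(-22, 9) = (-1737 + (854 - 1049)) - 22 = (-1737 - 195) - 22 = -1932 - 22 = -1954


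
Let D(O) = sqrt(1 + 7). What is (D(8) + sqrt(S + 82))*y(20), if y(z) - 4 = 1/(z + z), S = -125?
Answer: 161*sqrt(2)/20 + 161*I*sqrt(43)/40 ≈ 11.384 + 26.394*I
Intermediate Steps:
D(O) = 2*sqrt(2) (D(O) = sqrt(8) = 2*sqrt(2))
y(z) = 4 + 1/(2*z) (y(z) = 4 + 1/(z + z) = 4 + 1/(2*z))
(D(8) + sqrt(S + 82))*y(20) = (2*sqrt(2) + sqrt(-125 + 82))*(4 + (1/2)/20) = (2*sqrt(2) + sqrt(-43))*(4 + (1/2)*(1/20)) = (2*sqrt(2) + I*sqrt(43))*(4 + 1/40) = (2*sqrt(2) + I*sqrt(43))*(161/40) = 161*sqrt(2)/20 + 161*I*sqrt(43)/40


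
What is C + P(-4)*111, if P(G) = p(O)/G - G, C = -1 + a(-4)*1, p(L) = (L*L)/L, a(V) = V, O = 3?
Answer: 1423/4 ≈ 355.75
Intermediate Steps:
p(L) = L (p(L) = L²/L = L)
C = -5 (C = -1 - 4*1 = -1 - 4 = -5)
P(G) = -G + 3/G (P(G) = 3/G - G = -G + 3/G)
C + P(-4)*111 = -5 + (-1*(-4) + 3/(-4))*111 = -5 + (4 + 3*(-¼))*111 = -5 + (4 - ¾)*111 = -5 + (13/4)*111 = -5 + 1443/4 = 1423/4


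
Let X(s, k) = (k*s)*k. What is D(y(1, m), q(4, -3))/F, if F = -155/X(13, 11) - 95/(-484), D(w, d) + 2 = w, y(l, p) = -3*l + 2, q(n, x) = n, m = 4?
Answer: -6292/205 ≈ -30.693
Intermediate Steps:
y(l, p) = 2 - 3*l
X(s, k) = s*k**2
D(w, d) = -2 + w
F = 615/6292 (F = -155/(13*11**2) - 95/(-484) = -155/(13*121) - 95*(-1/484) = -155/1573 + 95/484 = 615/6292 ≈ 0.097743)
D(y(1, m), q(4, -3))/F = (-2 + (2 - 3*1))/(615/6292) = (-2 + (2 - 3))*(6292/615) = (-2 - 1)*(6292/615) = -3*6292/615 = -6292/205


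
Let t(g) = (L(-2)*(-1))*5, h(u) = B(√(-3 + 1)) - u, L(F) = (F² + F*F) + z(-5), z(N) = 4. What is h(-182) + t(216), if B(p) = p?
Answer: 122 + I*√2 ≈ 122.0 + 1.4142*I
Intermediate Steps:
L(F) = 4 + 2*F² (L(F) = (F² + F*F) + 4 = (F² + F²) + 4 = 2*F² + 4 = 4 + 2*F²)
h(u) = -u + I*√2 (h(u) = √(-3 + 1) - u = √(-2) - u = I*√2 - u = -u + I*√2)
t(g) = -60 (t(g) = ((4 + 2*(-2)²)*(-1))*5 = ((4 + 2*4)*(-1))*5 = ((4 + 8)*(-1))*5 = (12*(-1))*5 = -12*5 = -60)
h(-182) + t(216) = (-1*(-182) + I*√2) - 60 = (182 + I*√2) - 60 = 122 + I*√2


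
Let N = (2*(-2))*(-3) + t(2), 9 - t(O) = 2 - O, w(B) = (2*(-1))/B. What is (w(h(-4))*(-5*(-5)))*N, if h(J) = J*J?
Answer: -525/8 ≈ -65.625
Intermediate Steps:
h(J) = J²
w(B) = -2/B
t(O) = 7 + O (t(O) = 9 - (2 - O) = 9 + (-2 + O) = 7 + O)
N = 21 (N = (2*(-2))*(-3) + (7 + 2) = -4*(-3) + 9 = 12 + 9 = 21)
(w(h(-4))*(-5*(-5)))*N = ((-2/((-4)²))*(-5*(-5)))*21 = (-2/16*25)*21 = (-2*1/16*25)*21 = -⅛*25*21 = -25/8*21 = -525/8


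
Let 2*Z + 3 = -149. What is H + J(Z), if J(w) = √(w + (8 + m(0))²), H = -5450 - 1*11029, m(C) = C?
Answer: -16479 + 2*I*√3 ≈ -16479.0 + 3.4641*I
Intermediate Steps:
Z = -76 (Z = -3/2 + (½)*(-149) = -3/2 - 149/2 = -76)
H = -16479 (H = -5450 - 11029 = -16479)
J(w) = √(64 + w) (J(w) = √(w + (8 + 0)²) = √(w + 8²) = √(w + 64) = √(64 + w))
H + J(Z) = -16479 + √(64 - 76) = -16479 + √(-12) = -16479 + 2*I*√3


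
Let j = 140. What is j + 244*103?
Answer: 25272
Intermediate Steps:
j + 244*103 = 140 + 244*103 = 140 + 25132 = 25272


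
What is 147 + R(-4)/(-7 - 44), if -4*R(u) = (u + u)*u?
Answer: 7505/51 ≈ 147.16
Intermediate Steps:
R(u) = -u**2/2 (R(u) = -(u + u)*u/4 = -2*u*u/4 = -u**2/2)
147 + R(-4)/(-7 - 44) = 147 + (-1/2*(-4)**2)/(-7 - 44) = 147 - 1/2*16/(-51) = 147 - 8*(-1/51) = 147 + 8/51 = 7505/51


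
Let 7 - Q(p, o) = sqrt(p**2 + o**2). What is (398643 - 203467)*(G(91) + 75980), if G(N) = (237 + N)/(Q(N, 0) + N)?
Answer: 103870325088/7 ≈ 1.4839e+10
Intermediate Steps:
Q(p, o) = 7 - sqrt(o**2 + p**2) (Q(p, o) = 7 - sqrt(p**2 + o**2) = 7 - sqrt(o**2 + p**2))
G(N) = (237 + N)/(7 + N - sqrt(N**2)) (G(N) = (237 + N)/((7 - sqrt(0**2 + N**2)) + N) = (237 + N)/((7 - sqrt(0 + N**2)) + N) = (237 + N)/((7 - sqrt(N**2)) + N) = (237 + N)/(7 + N - sqrt(N**2)))
(398643 - 203467)*(G(91) + 75980) = (398643 - 203467)*((237 + 91)/(7 + 91 - sqrt(91**2)) + 75980) = 195176*(328/(7 + 91 - sqrt(8281)) + 75980) = 195176*(328/(7 + 91 - 1*91) + 75980) = 195176*(328/(7 + 91 - 91) + 75980) = 195176*(328/7 + 75980) = 195176*(532188/7) = 103870325088/7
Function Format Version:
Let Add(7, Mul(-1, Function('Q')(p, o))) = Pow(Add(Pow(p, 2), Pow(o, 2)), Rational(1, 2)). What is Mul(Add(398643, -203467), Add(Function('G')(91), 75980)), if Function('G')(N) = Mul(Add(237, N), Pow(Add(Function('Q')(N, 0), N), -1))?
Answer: Rational(103870325088, 7) ≈ 1.4839e+10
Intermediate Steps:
Function('Q')(p, o) = Add(7, Mul(-1, Pow(Add(Pow(o, 2), Pow(p, 2)), Rational(1, 2)))) (Function('Q')(p, o) = Add(7, Mul(-1, Pow(Add(Pow(p, 2), Pow(o, 2)), Rational(1, 2)))) = Add(7, Mul(-1, Pow(Add(Pow(o, 2), Pow(p, 2)), Rational(1, 2)))))
Function('G')(N) = Mul(Pow(Add(7, N, Mul(-1, Pow(Pow(N, 2), Rational(1, 2)))), -1), Add(237, N)) (Function('G')(N) = Mul(Add(237, N), Pow(Add(Add(7, Mul(-1, Pow(Add(Pow(0, 2), Pow(N, 2)), Rational(1, 2)))), N), -1)) = Mul(Add(237, N), Pow(Add(Add(7, Mul(-1, Pow(Add(0, Pow(N, 2)), Rational(1, 2)))), N), -1)) = Mul(Add(237, N), Pow(Add(Add(7, Mul(-1, Pow(Pow(N, 2), Rational(1, 2)))), N), -1)) = Mul(Add(237, N), Pow(Add(7, N, Mul(-1, Pow(Pow(N, 2), Rational(1, 2)))), -1)) = Mul(Pow(Add(7, N, Mul(-1, Pow(Pow(N, 2), Rational(1, 2)))), -1), Add(237, N)))
Mul(Add(398643, -203467), Add(Function('G')(91), 75980)) = Mul(Add(398643, -203467), Add(Mul(Pow(Add(7, 91, Mul(-1, Pow(Pow(91, 2), Rational(1, 2)))), -1), Add(237, 91)), 75980)) = Mul(195176, Add(Mul(Pow(Add(7, 91, Mul(-1, Pow(8281, Rational(1, 2)))), -1), 328), 75980)) = Mul(195176, Add(Mul(Pow(Add(7, 91, Mul(-1, 91)), -1), 328), 75980)) = Mul(195176, Add(Mul(Pow(Add(7, 91, -91), -1), 328), 75980)) = Mul(195176, Add(Mul(Pow(7, -1), 328), 75980)) = Mul(195176, Add(Mul(Rational(1, 7), 328), 75980)) = Mul(195176, Add(Rational(328, 7), 75980)) = Mul(195176, Rational(532188, 7)) = Rational(103870325088, 7)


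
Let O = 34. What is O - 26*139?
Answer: -3580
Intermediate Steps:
O - 26*139 = 34 - 26*139 = 34 - 3614 = -3580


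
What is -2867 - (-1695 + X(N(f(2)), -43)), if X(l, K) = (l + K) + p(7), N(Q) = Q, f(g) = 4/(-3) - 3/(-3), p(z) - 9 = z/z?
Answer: -3416/3 ≈ -1138.7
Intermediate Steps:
p(z) = 10 (p(z) = 9 + z/z = 9 + 1 = 10)
f(g) = -1/3 (f(g) = 4*(-1/3) - 3*(-1/3) = -4/3 + 1 = -1/3)
X(l, K) = 10 + K + l (X(l, K) = (l + K) + 10 = (K + l) + 10 = 10 + K + l)
-2867 - (-1695 + X(N(f(2)), -43)) = -2867 - (-1695 + (10 - 43 - 1/3)) = -2867 - (-1695 - 100/3) = -2867 - 1*(-5185/3) = -2867 + 5185/3 = -3416/3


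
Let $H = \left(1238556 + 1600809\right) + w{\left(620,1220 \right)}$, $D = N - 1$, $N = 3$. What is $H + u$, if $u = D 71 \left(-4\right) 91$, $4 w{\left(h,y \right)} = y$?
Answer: $2787982$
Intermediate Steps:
$w{\left(h,y \right)} = \frac{y}{4}$
$D = 2$ ($D = 3 - 1 = 2$)
$u = -51688$ ($u = 2 \cdot 71 \left(-4\right) 91 = 2 \left(\left(-284\right) 91\right) = 2 \left(-25844\right) = -51688$)
$H = 2839670$ ($H = \left(1238556 + 1600809\right) + \frac{1}{4} \cdot 1220 = 2839365 + 305 = 2839670$)
$H + u = 2839670 - 51688 = 2787982$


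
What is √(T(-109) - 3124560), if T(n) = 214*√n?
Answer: √(-3124560 + 214*I*√109) ≈ 0.632 + 1767.6*I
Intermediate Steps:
√(T(-109) - 3124560) = √(214*√(-109) - 3124560) = √(214*(I*√109) - 3124560) = √(214*I*√109 - 3124560) = √(-3124560 + 214*I*√109)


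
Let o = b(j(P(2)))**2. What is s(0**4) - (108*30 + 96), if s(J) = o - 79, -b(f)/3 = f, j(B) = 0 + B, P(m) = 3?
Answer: -3334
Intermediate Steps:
j(B) = B
b(f) = -3*f
o = 81 (o = (-3*3)**2 = (-9)**2 = 81)
s(J) = 2 (s(J) = 81 - 79 = 2)
s(0**4) - (108*30 + 96) = 2 - (108*30 + 96) = 2 - (3240 + 96) = 2 - 1*3336 = 2 - 3336 = -3334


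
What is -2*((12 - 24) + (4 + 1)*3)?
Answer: -6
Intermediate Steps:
-2*((12 - 24) + (4 + 1)*3) = -2*(-12 + 5*3) = -2*(-12 + 15) = -2*3 = -6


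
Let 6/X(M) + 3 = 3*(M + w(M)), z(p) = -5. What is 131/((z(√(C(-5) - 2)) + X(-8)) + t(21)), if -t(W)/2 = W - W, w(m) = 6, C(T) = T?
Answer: -393/17 ≈ -23.118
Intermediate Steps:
t(W) = 0 (t(W) = -2*(W - W) = -2*0 = 0)
X(M) = 6/(15 + 3*M) (X(M) = 6/(-3 + 3*(M + 6)) = 6/(-3 + 3*(6 + M)) = 6/(-3 + (18 + 3*M)) = 6/(15 + 3*M))
131/((z(√(C(-5) - 2)) + X(-8)) + t(21)) = 131/((-5 + 2/(5 - 8)) + 0) = 131/((-5 + 2/(-3)) + 0) = 131/((-5 + 2*(-⅓)) + 0) = 131/((-5 - ⅔) + 0) = 131/(-17/3 + 0) = 131/(-17/3) = -3/17*131 = -393/17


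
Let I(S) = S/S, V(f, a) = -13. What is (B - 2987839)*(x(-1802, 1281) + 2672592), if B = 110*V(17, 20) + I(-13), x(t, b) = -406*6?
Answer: -7981811885808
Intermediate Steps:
x(t, b) = -2436
I(S) = 1
B = -1429 (B = 110*(-13) + 1 = -1430 + 1 = -1429)
(B - 2987839)*(x(-1802, 1281) + 2672592) = (-1429 - 2987839)*(-2436 + 2672592) = -2989268*2670156 = -7981811885808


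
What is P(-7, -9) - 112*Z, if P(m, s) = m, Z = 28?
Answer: -3143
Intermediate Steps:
P(-7, -9) - 112*Z = -7 - 112*28 = -7 - 3136 = -3143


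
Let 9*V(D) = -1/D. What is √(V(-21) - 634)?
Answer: 5*I*√100653/63 ≈ 25.179*I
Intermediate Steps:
V(D) = -1/(9*D) (V(D) = (-1/D)/9 = -1/(9*D))
√(V(-21) - 634) = √(-⅑/(-21) - 634) = √(-⅑*(-1/21) - 634) = √(1/189 - 634) = √(-119825/189) = 5*I*√100653/63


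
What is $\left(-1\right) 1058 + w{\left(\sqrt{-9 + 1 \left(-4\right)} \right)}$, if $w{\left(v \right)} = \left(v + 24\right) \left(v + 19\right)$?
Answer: $-615 + 43 i \sqrt{13} \approx -615.0 + 155.04 i$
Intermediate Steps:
$w{\left(v \right)} = \left(19 + v\right) \left(24 + v\right)$ ($w{\left(v \right)} = \left(24 + v\right) \left(19 + v\right) = \left(19 + v\right) \left(24 + v\right)$)
$\left(-1\right) 1058 + w{\left(\sqrt{-9 + 1 \left(-4\right)} \right)} = \left(-1\right) 1058 + \left(456 + \left(\sqrt{-9 + 1 \left(-4\right)}\right)^{2} + 43 \sqrt{-9 + 1 \left(-4\right)}\right) = -1058 + \left(456 + \left(\sqrt{-9 - 4}\right)^{2} + 43 \sqrt{-9 - 4}\right) = -1058 + \left(456 + \left(\sqrt{-13}\right)^{2} + 43 \sqrt{-13}\right) = -1058 + \left(456 + \left(i \sqrt{13}\right)^{2} + 43 i \sqrt{13}\right) = -1058 + \left(456 - 13 + 43 i \sqrt{13}\right) = -1058 + \left(443 + 43 i \sqrt{13}\right) = -615 + 43 i \sqrt{13}$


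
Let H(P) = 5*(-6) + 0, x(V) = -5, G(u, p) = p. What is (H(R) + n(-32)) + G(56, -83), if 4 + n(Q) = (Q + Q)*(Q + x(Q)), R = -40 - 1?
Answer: 2251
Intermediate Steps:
R = -41
n(Q) = -4 + 2*Q*(-5 + Q) (n(Q) = -4 + (Q + Q)*(Q - 5) = -4 + (2*Q)*(-5 + Q) = -4 + 2*Q*(-5 + Q))
H(P) = -30 (H(P) = -30 + 0 = -30)
(H(R) + n(-32)) + G(56, -83) = (-30 + (-4 - 10*(-32) + 2*(-32)**2)) - 83 = (-30 + (-4 + 320 + 2*1024)) - 83 = (-30 + (-4 + 320 + 2048)) - 83 = (-30 + 2364) - 83 = 2334 - 83 = 2251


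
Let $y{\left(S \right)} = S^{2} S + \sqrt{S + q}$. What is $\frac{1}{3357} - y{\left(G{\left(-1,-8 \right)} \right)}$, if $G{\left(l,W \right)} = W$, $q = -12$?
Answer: $\frac{1718785}{3357} - 2 i \sqrt{5} \approx 512.0 - 4.4721 i$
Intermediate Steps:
$y{\left(S \right)} = S^{3} + \sqrt{-12 + S}$ ($y{\left(S \right)} = S^{2} S + \sqrt{S - 12} = S^{3} + \sqrt{-12 + S}$)
$\frac{1}{3357} - y{\left(G{\left(-1,-8 \right)} \right)} = \frac{1}{3357} - \left(\left(-8\right)^{3} + \sqrt{-12 - 8}\right) = \frac{1}{3357} - \left(-512 + \sqrt{-20}\right) = \frac{1}{3357} - \left(-512 + 2 i \sqrt{5}\right) = \frac{1}{3357} + \left(512 - 2 i \sqrt{5}\right) = \frac{1718785}{3357} - 2 i \sqrt{5}$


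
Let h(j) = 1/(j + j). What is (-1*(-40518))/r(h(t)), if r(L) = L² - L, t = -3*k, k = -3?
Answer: -13127832/17 ≈ -7.7223e+5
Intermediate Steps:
t = 9 (t = -3*(-3) = 9)
h(j) = 1/(2*j)
(-1*(-40518))/r(h(t)) = (-1*(-40518))/((((½)/9)*(-1 + (½)/9))) = 40518/((((½)*(⅑))*(-1 + (½)*(⅑)))) = 40518/(((-1 + 1/18)/18)) = 40518/(((1/18)*(-17/18))) = 40518/(-17/324) = 40518*(-324/17) = -13127832/17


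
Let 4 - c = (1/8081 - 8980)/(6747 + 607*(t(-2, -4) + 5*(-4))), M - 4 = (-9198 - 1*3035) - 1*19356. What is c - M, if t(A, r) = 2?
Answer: 1066703725532/33770499 ≈ 31587.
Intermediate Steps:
M = -31585 (M = 4 + ((-9198 - 1*3035) - 1*19356) = 4 + ((-9198 - 3035) - 19356) = 4 + (-12233 - 19356) = 4 - 31589 = -31585)
c = 62514617/33770499 (c = 4 - (1/8081 - 8980)/(6747 + 607*(2 + 5*(-4))) = 4 - (1/8081 - 8980)/(6747 + 607*(2 - 20)) = 4 - (-72567379)/(8081*(6747 + 607*(-18))) = 4 - (-72567379)/(8081*(6747 - 10926)) = 4 - (-72567379)/(8081*(-4179)) = 4 - (-72567379)*(-1)/(8081*4179) = 4 - 1*72567379/33770499 = 4 - 72567379/33770499 = 62514617/33770499 ≈ 1.8512)
c - M = 62514617/33770499 - 1*(-31585) = 62514617/33770499 + 31585 = 1066703725532/33770499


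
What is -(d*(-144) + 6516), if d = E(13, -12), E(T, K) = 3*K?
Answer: -11700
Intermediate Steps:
d = -36 (d = 3*(-12) = -36)
-(d*(-144) + 6516) = -(-36*(-144) + 6516) = -(5184 + 6516) = -1*11700 = -11700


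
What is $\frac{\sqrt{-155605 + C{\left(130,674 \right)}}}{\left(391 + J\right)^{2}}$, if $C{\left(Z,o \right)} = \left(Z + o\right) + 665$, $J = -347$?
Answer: $\frac{i \sqrt{38534}}{968} \approx 0.20279 i$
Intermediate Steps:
$C{\left(Z,o \right)} = 665 + Z + o$
$\frac{\sqrt{-155605 + C{\left(130,674 \right)}}}{\left(391 + J\right)^{2}} = \frac{\sqrt{-155605 + \left(665 + 130 + 674\right)}}{\left(391 - 347\right)^{2}} = \frac{\sqrt{-155605 + 1469}}{44^{2}} = \frac{\sqrt{-154136}}{1936} = 2 i \sqrt{38534} \cdot \frac{1}{1936} = \frac{i \sqrt{38534}}{968}$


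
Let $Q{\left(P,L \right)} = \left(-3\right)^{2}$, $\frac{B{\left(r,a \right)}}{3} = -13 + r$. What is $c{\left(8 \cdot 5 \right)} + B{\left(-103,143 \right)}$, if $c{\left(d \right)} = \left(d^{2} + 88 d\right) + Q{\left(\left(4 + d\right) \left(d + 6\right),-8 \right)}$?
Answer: $4781$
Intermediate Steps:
$B{\left(r,a \right)} = -39 + 3 r$ ($B{\left(r,a \right)} = 3 \left(-13 + r\right) = -39 + 3 r$)
$Q{\left(P,L \right)} = 9$
$c{\left(d \right)} = 9 + d^{2} + 88 d$ ($c{\left(d \right)} = \left(d^{2} + 88 d\right) + 9 = 9 + d^{2} + 88 d$)
$c{\left(8 \cdot 5 \right)} + B{\left(-103,143 \right)} = \left(9 + \left(8 \cdot 5\right)^{2} + 88 \cdot 8 \cdot 5\right) + \left(-39 + 3 \left(-103\right)\right) = \left(9 + 40^{2} + 88 \cdot 40\right) - 348 = \left(9 + 1600 + 3520\right) - 348 = 5129 - 348 = 4781$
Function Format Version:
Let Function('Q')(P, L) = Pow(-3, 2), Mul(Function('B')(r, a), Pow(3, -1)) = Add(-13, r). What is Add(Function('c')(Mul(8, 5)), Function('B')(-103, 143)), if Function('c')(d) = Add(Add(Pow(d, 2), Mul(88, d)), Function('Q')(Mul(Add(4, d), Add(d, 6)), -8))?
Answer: 4781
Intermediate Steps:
Function('B')(r, a) = Add(-39, Mul(3, r)) (Function('B')(r, a) = Mul(3, Add(-13, r)) = Add(-39, Mul(3, r)))
Function('Q')(P, L) = 9
Function('c')(d) = Add(9, Pow(d, 2), Mul(88, d)) (Function('c')(d) = Add(Add(Pow(d, 2), Mul(88, d)), 9) = Add(9, Pow(d, 2), Mul(88, d)))
Add(Function('c')(Mul(8, 5)), Function('B')(-103, 143)) = Add(Add(9, Pow(Mul(8, 5), 2), Mul(88, Mul(8, 5))), Add(-39, Mul(3, -103))) = Add(Add(9, Pow(40, 2), Mul(88, 40)), Add(-39, -309)) = Add(Add(9, 1600, 3520), -348) = Add(5129, -348) = 4781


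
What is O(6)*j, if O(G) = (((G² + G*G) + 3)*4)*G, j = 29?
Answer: 52200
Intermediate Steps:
O(G) = G*(12 + 8*G²) (O(G) = (((G² + G²) + 3)*4)*G = ((2*G² + 3)*4)*G = ((3 + 2*G²)*4)*G = (12 + 8*G²)*G = G*(12 + 8*G²))
O(6)*j = (8*6³ + 12*6)*29 = (8*216 + 72)*29 = (1728 + 72)*29 = 1800*29 = 52200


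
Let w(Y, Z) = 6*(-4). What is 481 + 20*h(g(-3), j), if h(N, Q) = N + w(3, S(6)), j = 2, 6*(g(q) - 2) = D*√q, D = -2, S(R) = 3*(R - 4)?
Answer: 41 - 20*I*√3/3 ≈ 41.0 - 11.547*I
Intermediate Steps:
S(R) = -12 + 3*R (S(R) = 3*(-4 + R) = -12 + 3*R)
g(q) = 2 - √q/3 (g(q) = 2 + (-2*√q)/6 = 2 - √q/3)
w(Y, Z) = -24
h(N, Q) = -24 + N (h(N, Q) = N - 24 = -24 + N)
481 + 20*h(g(-3), j) = 481 + 20*(-24 + (2 - I*√3/3)) = 481 + 20*(-22 - I*√3/3) = 481 + (-440 - 20*I*√3/3) = 41 - 20*I*√3/3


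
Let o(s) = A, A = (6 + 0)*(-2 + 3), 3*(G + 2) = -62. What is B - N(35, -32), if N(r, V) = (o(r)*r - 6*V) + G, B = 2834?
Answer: 7364/3 ≈ 2454.7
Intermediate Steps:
G = -68/3 (G = -2 + (⅓)*(-62) = -2 - 62/3 = -68/3 ≈ -22.667)
A = 6 (A = 6*1 = 6)
o(s) = 6
N(r, V) = -68/3 - 6*V + 6*r (N(r, V) = (6*r - 6*V) - 68/3 = (-6*V + 6*r) - 68/3 = -68/3 - 6*V + 6*r)
B - N(35, -32) = 2834 - (-68/3 - 6*(-32) + 6*35) = 2834 - (-68/3 + 192 + 210) = 2834 - 1*1138/3 = 2834 - 1138/3 = 7364/3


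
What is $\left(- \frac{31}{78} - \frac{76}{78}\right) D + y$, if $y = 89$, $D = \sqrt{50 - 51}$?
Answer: $89 - \frac{107 i}{78} \approx 89.0 - 1.3718 i$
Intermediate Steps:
$D = i$ ($D = \sqrt{-1} = i \approx 1.0 i$)
$\left(- \frac{31}{78} - \frac{76}{78}\right) D + y = \left(- \frac{31}{78} - \frac{76}{78}\right) i + 89 = \left(\left(-31\right) \frac{1}{78} - \frac{38}{39}\right) i + 89 = \left(- \frac{31}{78} - \frac{38}{39}\right) i + 89 = - \frac{107 i}{78} + 89 = 89 - \frac{107 i}{78}$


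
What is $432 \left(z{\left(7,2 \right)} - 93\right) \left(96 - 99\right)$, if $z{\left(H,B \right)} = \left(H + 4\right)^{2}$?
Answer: $-36288$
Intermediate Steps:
$z{\left(H,B \right)} = \left(4 + H\right)^{2}$
$432 \left(z{\left(7,2 \right)} - 93\right) \left(96 - 99\right) = 432 \left(\left(4 + 7\right)^{2} - 93\right) \left(96 - 99\right) = 432 \left(11^{2} - 93\right) \left(-3\right) = 432 \left(121 - 93\right) \left(-3\right) = 432 \cdot 28 \left(-3\right) = 432 \left(-84\right) = -36288$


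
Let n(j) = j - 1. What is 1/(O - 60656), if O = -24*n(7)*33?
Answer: -1/65408 ≈ -1.5289e-5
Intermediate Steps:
n(j) = -1 + j
O = -4752 (O = -24*(-1 + 7)*33 = -24*6*33 = -144*33 = -4752)
1/(O - 60656) = 1/(-4752 - 60656) = 1/(-65408) = -1/65408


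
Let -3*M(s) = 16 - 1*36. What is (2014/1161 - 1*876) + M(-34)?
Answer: -1007282/1161 ≈ -867.60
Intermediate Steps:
M(s) = 20/3 (M(s) = -(16 - 1*36)/3 = -(16 - 36)/3 = -⅓*(-20) = 20/3)
(2014/1161 - 1*876) + M(-34) = (2014/1161 - 1*876) + 20/3 = (2014*(1/1161) - 876) + 20/3 = (2014/1161 - 876) + 20/3 = -1015022/1161 + 20/3 = -1007282/1161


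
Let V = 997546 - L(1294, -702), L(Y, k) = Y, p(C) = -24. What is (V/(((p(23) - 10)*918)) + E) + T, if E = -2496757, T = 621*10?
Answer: -6477995768/2601 ≈ -2.4906e+6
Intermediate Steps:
T = 6210
V = 996252 (V = 997546 - 1*1294 = 997546 - 1294 = 996252)
(V/(((p(23) - 10)*918)) + E) + T = (996252/(((-24 - 10)*918)) - 2496757) + 6210 = (996252/((-34*918)) - 2496757) + 6210 = (996252/(-31212) - 2496757) + 6210 = (996252*(-1/31212) - 2496757) + 6210 = (-83021/2601 - 2496757) + 6210 = -6494147978/2601 + 6210 = -6477995768/2601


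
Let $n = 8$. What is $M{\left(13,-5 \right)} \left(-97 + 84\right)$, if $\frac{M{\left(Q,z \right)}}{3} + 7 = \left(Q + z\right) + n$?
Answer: $-351$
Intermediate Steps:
$M{\left(Q,z \right)} = 3 + 3 Q + 3 z$ ($M{\left(Q,z \right)} = -21 + 3 \left(\left(Q + z\right) + 8\right) = -21 + 3 \left(8 + Q + z\right) = -21 + \left(24 + 3 Q + 3 z\right) = 3 + 3 Q + 3 z$)
$M{\left(13,-5 \right)} \left(-97 + 84\right) = \left(3 + 3 \cdot 13 + 3 \left(-5\right)\right) \left(-97 + 84\right) = \left(3 + 39 - 15\right) \left(-13\right) = 27 \left(-13\right) = -351$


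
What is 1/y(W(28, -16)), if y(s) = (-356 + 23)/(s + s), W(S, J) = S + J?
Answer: -8/111 ≈ -0.072072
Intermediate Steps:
W(S, J) = J + S
y(s) = -333/(2*s) (y(s) = -333*1/(2*s) = -333/(2*s))
1/y(W(28, -16)) = 1/(-333/(2*(-16 + 28))) = 1/(-333/2/12) = 1/(-333/2*1/12) = 1/(-111/8) = -8/111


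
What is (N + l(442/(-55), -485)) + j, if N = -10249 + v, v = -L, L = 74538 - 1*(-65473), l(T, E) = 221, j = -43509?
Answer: -193548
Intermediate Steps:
L = 140011 (L = 74538 + 65473 = 140011)
v = -140011 (v = -1*140011 = -140011)
N = -150260 (N = -10249 - 140011 = -150260)
(N + l(442/(-55), -485)) + j = (-150260 + 221) - 43509 = -150039 - 43509 = -193548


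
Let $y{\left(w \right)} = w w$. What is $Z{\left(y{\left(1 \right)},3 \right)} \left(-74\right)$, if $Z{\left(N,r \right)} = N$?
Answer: $-74$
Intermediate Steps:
$y{\left(w \right)} = w^{2}$
$Z{\left(y{\left(1 \right)},3 \right)} \left(-74\right) = 1^{2} \left(-74\right) = 1 \left(-74\right) = -74$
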